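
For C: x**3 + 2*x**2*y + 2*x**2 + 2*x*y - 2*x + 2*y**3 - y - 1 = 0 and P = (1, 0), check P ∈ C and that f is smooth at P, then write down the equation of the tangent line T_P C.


Tangent line at P: 5*x + 3*y - 5 = 0.

Step 1: f(1, 0) = 0, so P lies on C.
Step 2: partial derivatives
  f_x(x, y) = 3*x**2 + 4*x*y + 4*x + 2*y - 2, f_y(x, y) = 2*x**2 + 2*x + 6*y**2 - 1.
  f_x(P) = 5, f_y(P) = 3 (gradient nonzero, so P is smooth).
Step 3: tangent line at P: 5·(x − 1) + 3·(y − 0) = 0.
Expanding: 5*x + 3*y - 5 = 0.


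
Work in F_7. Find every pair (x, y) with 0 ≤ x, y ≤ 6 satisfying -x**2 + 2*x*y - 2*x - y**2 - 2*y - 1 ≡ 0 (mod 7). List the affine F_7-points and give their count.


Affine F_7-points: {(0, 6), (3, 5), (3, 6), (5, 3), (5, 5), (6, 0), (6, 3)}; count = 7.

For each of the 49 pairs (x, y) ∈ F_7², evaluate f(x, y) mod 7. Record the zeros.
  x = 0: [0↦6, 1↦3, 2↦5, 3↦5, 4↦3, 5↦6, 6↦0]  zeros at y ∈ {6}
  x = 1: [0↦3, 1↦2, 2↦6, 3↦1, 4↦1, 5↦6, 6↦2]  zeros at y ∈ ∅
  x = 2: [0↦5, 1↦6, 2↦5, 3↦2, 4↦4, 5↦4, 6↦2]  zeros at y ∈ ∅
  x = 3: [0↦5, 1↦1, 2↦2, 3↦1, 4↦5, 5↦0, 6↦0]  zeros at y ∈ {5, 6}
  x = 4: [0↦3, 1↦1, 2↦4, 3↦5, 4↦4, 5↦1, 6↦3]  zeros at y ∈ ∅
  x = 5: [0↦6, 1↦6, 2↦4, 3↦0, 4↦1, 5↦0, 6↦4]  zeros at y ∈ {3, 5}
  x = 6: [0↦0, 1↦2, 2↦2, 3↦0, 4↦3, 5↦4, 6↦3]  zeros at y ∈ {0, 3}
Collecting zeros: affine points = {(0, 6), (3, 5), (3, 6), (5, 3), (5, 5), (6, 0), (6, 3)}.
Total count |C(F_7)_aff| = 7.


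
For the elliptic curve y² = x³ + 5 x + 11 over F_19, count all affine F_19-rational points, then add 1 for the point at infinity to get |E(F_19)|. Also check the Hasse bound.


Affine points = {(0, 7), (0, 12), (1, 6), (1, 13), (4, 0), (5, 3), (5, 16), (7, 3), (7, 16), (9, 5), (9, 14), (10, 4), (10, 15), (16, 8), (16, 11), (18, 9), (18, 10)}; affine count = 17; |E(F_19)| = 18.

Discriminant check: Δ ∝ 4a³ + 27b² = 4·5³ + 27·11² = 4·125 + 27·121 ≡ 5 (mod 19). Nonzero ⇒ E is nonsingular.
For each x ∈ F_19, compute rhs = x³ + 5·x + 11 mod 19, then count y ∈ F_19 with y² ≡ rhs.
  x = 0: rhs = 11, matching y values: 7, 12 (2 points).
  x = 1: rhs = 17, matching y values: 6, 13 (2 points).
  x = 2: rhs = 10, matching y values: none (0 points).
  x = 3: rhs = 15, matching y values: none (0 points).
  x = 4: rhs = 0, matching y values: 0 (1 points).
  x = 5: rhs = 9, matching y values: 3, 16 (2 points).
  x = 6: rhs = 10, matching y values: none (0 points).
  x = 7: rhs = 9, matching y values: 3, 16 (2 points).
  x = 8: rhs = 12, matching y values: none (0 points).
  x = 9: rhs = 6, matching y values: 5, 14 (2 points).
  x = 10: rhs = 16, matching y values: 4, 15 (2 points).
  x = 11: rhs = 10, matching y values: none (0 points).
  x = 12: rhs = 13, matching y values: none (0 points).
  x = 13: rhs = 12, matching y values: none (0 points).
  x = 14: rhs = 13, matching y values: none (0 points).
  x = 15: rhs = 3, matching y values: none (0 points).
  x = 16: rhs = 7, matching y values: 8, 11 (2 points).
  x = 17: rhs = 12, matching y values: none (0 points).
  x = 18: rhs = 5, matching y values: 9, 10 (2 points).
Total affine count: 17.
Full point count |E(F_19)| = 17 + 1 = 18.
Hasse bound: |18 − (19+1)| = |-2| = 2 ≤ 2√19 ≈ 8.7178 ✓.


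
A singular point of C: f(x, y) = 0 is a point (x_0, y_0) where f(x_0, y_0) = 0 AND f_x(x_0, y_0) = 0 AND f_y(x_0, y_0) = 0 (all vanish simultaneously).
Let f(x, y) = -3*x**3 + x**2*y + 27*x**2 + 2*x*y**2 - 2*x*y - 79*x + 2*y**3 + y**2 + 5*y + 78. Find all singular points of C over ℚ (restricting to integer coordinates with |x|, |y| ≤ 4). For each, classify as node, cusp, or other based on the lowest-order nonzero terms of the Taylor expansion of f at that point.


Singular points: {(3, -1)}; classification: node.

Compute partial derivatives:
  f_x = -9*x**2 + 2*x*y + 54*x + 2*y**2 - 2*y - 79.
  f_y = x**2 + 4*x*y - 2*x + 6*y**2 + 2*y + 5.
Scan x_0 ∈ {−4, ..., 4}. For each x_0, f_y(x_0, y) is a polynomial in y; find its integer roots y ∈ {−4, ..., 4}, then test f_x and f at those candidates.
  x = -4: f_y(-4, y) = 6*y**2 - 14*y + 29; no integer root y with |y| ≤ 4.
  x = -3: f_y(-3, y) = 6*y**2 - 10*y + 20; no integer root y with |y| ≤ 4.
  x = -2: f_y(-2, y) = 6*y**2 - 6*y + 13; no integer root y with |y| ≤ 4.
  x = -1: f_y(-1, y) = 6*y**2 - 2*y + 8; no integer root y with |y| ≤ 4.
  x = 0: f_y(0, y) = 6*y**2 + 2*y + 5; no integer root y with |y| ≤ 4.
  x = 1: f_y(1, y) = 6*y**2 + 6*y + 4; no integer root y with |y| ≤ 4.
  x = 2: f_y(2, y) = 6*y**2 + 10*y + 5; no integer root y with |y| ≤ 4.
  x = 3: f_y(3, y) = 6*y**2 + 14*y + 8; vanishes at y ∈ {-1}. (3, -1): f_x = 0, f = 0 — SINGULAR.
  x = 4: f_y(4, y) = 6*y**2 + 18*y + 13; no integer root y with |y| ≤ 4.
Only singular point on the grid: (3, -1).
Classify: substitute x = 3 + u, y = -1 + v and expand: f = -3*u**3 + u**2*v - u**2 + 2*u*v**2 + 2*v**3 + v**2.
No constant or linear terms (consistent with a singular point). Quadratic part: -u**2 + v**2. Cubic part: -3*u**3 + u**2*v + 2*u*v**2 + 2*v**3.
The quadratic part v**2 - u**2 = (v − u)(v + u) splits into two distinct linear factors, so there are two distinct tangent lines y − -1 = ±(x − 3) — this is a node (ordinary double point).
Classification: node.


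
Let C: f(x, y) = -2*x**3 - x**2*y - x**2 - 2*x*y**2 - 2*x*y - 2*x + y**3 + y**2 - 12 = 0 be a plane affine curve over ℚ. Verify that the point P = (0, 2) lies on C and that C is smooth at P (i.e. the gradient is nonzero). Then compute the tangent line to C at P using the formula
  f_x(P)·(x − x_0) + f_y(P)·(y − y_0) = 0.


Tangent line at P: -14*x + 16*y - 32 = 0.

Step 1: f(0, 2) = 0, so P lies on C.
Step 2: partial derivatives
  f_x(x, y) = -6*x**2 - 2*x*y - 2*x - 2*y**2 - 2*y - 2, f_y(x, y) = -x**2 - 4*x*y - 2*x + 3*y**2 + 2*y.
  f_x(P) = -14, f_y(P) = 16 (gradient nonzero, so P is smooth).
Step 3: tangent line at P: -14·(x − 0) + 16·(y − 2) = 0.
Expanding: -14*x + 16*y - 32 = 0.


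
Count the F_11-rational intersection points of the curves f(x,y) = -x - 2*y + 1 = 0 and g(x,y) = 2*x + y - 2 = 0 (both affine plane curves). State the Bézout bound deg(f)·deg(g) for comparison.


Common zeros: {(1, 0)}; count = 1; Bézout bound = 1.

deg(f) = 1, deg(g) = 1, so Bézout bound = 1.
Scan x ∈ F_11. For each x, list the y ∈ F_11 with f(x, y) ≡ 0 and those with g(x, y) ≡ 0 (mod 11); the common zeros in that column are the intersection.
  x = 0: f ≡ 0 at y ∈ {6}; g ≡ 0 at y ∈ {2}; common: ∅.
  x = 1: f ≡ 0 at y ∈ {0}; g ≡ 0 at y ∈ {0}; common: {0}.
  x = 2: f ≡ 0 at y ∈ {5}; g ≡ 0 at y ∈ {9}; common: ∅.
  x = 3: f ≡ 0 at y ∈ {10}; g ≡ 0 at y ∈ {7}; common: ∅.
  x = 4: f ≡ 0 at y ∈ {4}; g ≡ 0 at y ∈ {5}; common: ∅.
  x = 5: f ≡ 0 at y ∈ {9}; g ≡ 0 at y ∈ {3}; common: ∅.
  x = 6: f ≡ 0 at y ∈ {3}; g ≡ 0 at y ∈ {1}; common: ∅.
  x = 7: f ≡ 0 at y ∈ {8}; g ≡ 0 at y ∈ {10}; common: ∅.
  x = 8: f ≡ 0 at y ∈ {2}; g ≡ 0 at y ∈ {8}; common: ∅.
  x = 9: f ≡ 0 at y ∈ {7}; g ≡ 0 at y ∈ {6}; common: ∅.
  x = 10: f ≡ 0 at y ∈ {1}; g ≡ 0 at y ∈ {4}; common: ∅.
Collecting: common zeros = {(1, 0)}, so the count is 1.
Comparison with the Bézout bound: 1 ≤ 1 = deg(f)·deg(g), as expected for curves with no common component (the bound is attained).


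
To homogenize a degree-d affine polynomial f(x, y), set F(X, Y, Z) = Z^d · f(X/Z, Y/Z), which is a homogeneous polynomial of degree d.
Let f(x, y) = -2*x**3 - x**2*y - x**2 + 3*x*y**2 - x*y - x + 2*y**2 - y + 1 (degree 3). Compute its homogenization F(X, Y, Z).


F(X, Y, Z) = -2*X**3 - X**2*Y - X**2*Z + 3*X*Y**2 - X*Y*Z - X*Z**2 + 2*Y**2*Z - Y*Z**2 + Z**3

deg(f) = 3.
Substitute x = X/Z, y = Y/Z into f, then multiply by Z^3.
  monomial -2·x^3·y^0 ↦ -2·X^3·Y^0·Z^0.
  monomial -1·x^2·y^1 ↦ -1·X^2·Y^1·Z^0.
  monomial -1·x^2·y^0 ↦ -1·X^2·Y^0·Z^1.
  monomial 3·x^1·y^2 ↦ 3·X^1·Y^2·Z^0.
  monomial -1·x^1·y^1 ↦ -1·X^1·Y^1·Z^1.
  monomial -1·x^1·y^0 ↦ -1·X^1·Y^0·Z^2.
  monomial 2·x^0·y^2 ↦ 2·X^0·Y^2·Z^1.
  monomial -1·x^0·y^1 ↦ -1·X^0·Y^1·Z^2.
  monomial 1·x^0·y^0 ↦ 1·X^0·Y^0·Z^3.
Collecting: F(X, Y, Z) = -2*X**3 - X**2*Y - X**2*Z + 3*X*Y**2 - X*Y*Z - X*Z**2 + 2*Y**2*Z - Y*Z**2 + Z**3.


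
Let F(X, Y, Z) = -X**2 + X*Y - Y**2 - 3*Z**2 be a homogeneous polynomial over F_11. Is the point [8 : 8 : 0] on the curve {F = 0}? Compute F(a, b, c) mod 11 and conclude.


F(8,8,0) ≡ 2 (mod 11); P is NOT on the curve.

Evaluate F(8, 8, 0) term-by-term (mod 11).
  -X**2 ↦ -1·64·1·1 = -64
  X*Y ↦ 1·8·8·1 = 64
  -Y**2 ↦ -1·1·64·1 = -64
  -3*Z**2 ↦ -3·1·1·0 = 0
Sum: F(8, 8, 0) = (-64) + (64) + (-64) + (0) = -64.
Reducing mod 11: -64 ≡ 2 (mod 11).
Since F(a, b, c) ≡ 2 ≠ 0 (mod 11), P does NOT lie on the curve.


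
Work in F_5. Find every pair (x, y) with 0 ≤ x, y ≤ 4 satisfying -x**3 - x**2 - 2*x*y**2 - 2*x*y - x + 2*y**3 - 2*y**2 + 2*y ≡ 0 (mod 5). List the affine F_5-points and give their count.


Affine F_5-points: {(0, 0), (1, 1), (1, 3), (2, 1), (2, 3), (2, 4), (3, 4), (4, 2), (4, 4)}; count = 9.

For each of the 25 pairs (x, y) ∈ F_5², evaluate f(x, y) mod 5. Record the zeros.
  x = 0: [0↦0, 1↦2, 2↦2, 3↦2, 4↦4]  zeros at y ∈ {0}
  x = 1: [0↦2, 1↦0, 2↦2, 3↦0, 4↦1]  zeros at y ∈ {1, 3}
  x = 2: [0↦1, 1↦0, 2↦4, 3↦0, 4↦0]  zeros at y ∈ {1, 3, 4}
  x = 3: [0↦1, 1↦1, 2↦2, 3↦1, 4↦0]  zeros at y ∈ {4}
  x = 4: [0↦1, 1↦2, 2↦0, 3↦2, 4↦0]  zeros at y ∈ {2, 4}
Collecting zeros: affine points = {(0, 0), (1, 1), (1, 3), (2, 1), (2, 3), (2, 4), (3, 4), (4, 2), (4, 4)}.
Total count |C(F_5)_aff| = 9.


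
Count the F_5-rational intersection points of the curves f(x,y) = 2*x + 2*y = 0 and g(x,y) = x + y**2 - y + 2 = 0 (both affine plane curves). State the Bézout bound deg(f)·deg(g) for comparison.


Common zeros: {(1, 4), (2, 3)}; count = 2; Bézout bound = 2.

deg(f) = 1, deg(g) = 2, so Bézout bound = 2.
Scan x ∈ F_5. For each x, list the y ∈ F_5 with f(x, y) ≡ 0 and those with g(x, y) ≡ 0 (mod 5); the common zeros in that column are the intersection.
  x = 0: f ≡ 0 at y ∈ {0}; g ≡ 0 at y ∈ ∅; common: ∅.
  x = 1: f ≡ 0 at y ∈ {4}; g ≡ 0 at y ∈ {2, 4}; common: {4}.
  x = 2: f ≡ 0 at y ∈ {3}; g ≡ 0 at y ∈ {3}; common: {3}.
  x = 3: f ≡ 0 at y ∈ {2}; g ≡ 0 at y ∈ {0, 1}; common: ∅.
  x = 4: f ≡ 0 at y ∈ {1}; g ≡ 0 at y ∈ ∅; common: ∅.
Collecting: common zeros = {(1, 4), (2, 3)}, so the count is 2.
Comparison with the Bézout bound: 2 ≤ 2 = deg(f)·deg(g), as expected for curves with no common component (the bound is attained).


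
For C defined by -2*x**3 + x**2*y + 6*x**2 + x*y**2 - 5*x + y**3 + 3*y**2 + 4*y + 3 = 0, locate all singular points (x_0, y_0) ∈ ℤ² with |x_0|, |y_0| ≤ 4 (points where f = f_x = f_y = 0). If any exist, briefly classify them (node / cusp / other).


Singular points: {(1, -1)}; classification: node.

Compute partial derivatives:
  f_x = -6*x**2 + 2*x*y + 12*x + y**2 - 5.
  f_y = x**2 + 2*x*y + 3*y**2 + 6*y + 4.
Scan x_0 ∈ {−4, ..., 4}. For each x_0, f_y(x_0, y) is a polynomial in y; find its integer roots y ∈ {−4, ..., 4}, then test f_x and f at those candidates.
  x = -4: f_y(-4, y) = 3*y**2 - 2*y + 20; no integer root y with |y| ≤ 4.
  x = -3: f_y(-3, y) = 3*y**2 + 13; no integer root y with |y| ≤ 4.
  x = -2: f_y(-2, y) = 3*y**2 + 2*y + 8; no integer root y with |y| ≤ 4.
  x = -1: f_y(-1, y) = 3*y**2 + 4*y + 5; no integer root y with |y| ≤ 4.
  x = 0: f_y(0, y) = 3*y**2 + 6*y + 4; no integer root y with |y| ≤ 4.
  x = 1: f_y(1, y) = 3*y**2 + 8*y + 5; vanishes at y ∈ {-1}. (1, -1): f_x = 0, f = 0 — SINGULAR.
  x = 2: f_y(2, y) = 3*y**2 + 10*y + 8; vanishes at y ∈ {-2}. (2, -2): f_x = -9 ≠ 0.
  x = 3: f_y(3, y) = 3*y**2 + 12*y + 13; no integer root y with |y| ≤ 4.
  x = 4: f_y(4, y) = 3*y**2 + 14*y + 20; no integer root y with |y| ≤ 4.
Only singular point on the grid: (1, -1).
Classify: substitute x = 1 + u, y = -1 + v and expand: f = -2*u**3 + u**2*v - u**2 + u*v**2 + v**3 + v**2.
No constant or linear terms (consistent with a singular point). Quadratic part: -u**2 + v**2. Cubic part: -2*u**3 + u**2*v + u*v**2 + v**3.
The quadratic part v**2 - u**2 = (v − u)(v + u) splits into two distinct linear factors, so there are two distinct tangent lines y − -1 = ±(x − 1) — this is a node (ordinary double point).
Classification: node.


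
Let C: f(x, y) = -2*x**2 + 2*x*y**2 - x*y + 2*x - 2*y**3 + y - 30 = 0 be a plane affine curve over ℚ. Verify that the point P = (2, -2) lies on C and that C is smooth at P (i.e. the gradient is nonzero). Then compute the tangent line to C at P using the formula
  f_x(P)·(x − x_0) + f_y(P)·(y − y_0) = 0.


Tangent line at P: 4*x - 41*y - 90 = 0.

Step 1: f(2, -2) = 0, so P lies on C.
Step 2: partial derivatives
  f_x(x, y) = -4*x + 2*y**2 - y + 2, f_y(x, y) = 4*x*y - x - 6*y**2 + 1.
  f_x(P) = 4, f_y(P) = -41 (gradient nonzero, so P is smooth).
Step 3: tangent line at P: 4·(x − 2) + -41·(y − -2) = 0.
Expanding: 4*x - 41*y - 90 = 0.


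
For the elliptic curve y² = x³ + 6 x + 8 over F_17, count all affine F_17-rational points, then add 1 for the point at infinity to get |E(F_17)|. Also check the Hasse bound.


Affine points = {(0, 5), (0, 12), (1, 7), (1, 10), (3, 6), (3, 11), (7, 6), (7, 11), (9, 3), (9, 14), (16, 1), (16, 16)}; affine count = 12; |E(F_17)| = 13.

Discriminant check: Δ ∝ 4a³ + 27b² = 4·6³ + 27·8² = 4·216 + 27·64 ≡ 8 (mod 17). Nonzero ⇒ E is nonsingular.
For each x ∈ F_17, compute rhs = x³ + 6·x + 8 mod 17, then count y ∈ F_17 with y² ≡ rhs.
  x = 0: rhs = 8, matching y values: 5, 12 (2 points).
  x = 1: rhs = 15, matching y values: 7, 10 (2 points).
  x = 2: rhs = 11, matching y values: none (0 points).
  x = 3: rhs = 2, matching y values: 6, 11 (2 points).
  x = 4: rhs = 11, matching y values: none (0 points).
  x = 5: rhs = 10, matching y values: none (0 points).
  x = 6: rhs = 5, matching y values: none (0 points).
  x = 7: rhs = 2, matching y values: 6, 11 (2 points).
  x = 8: rhs = 7, matching y values: none (0 points).
  x = 9: rhs = 9, matching y values: 3, 14 (2 points).
  x = 10: rhs = 14, matching y values: none (0 points).
  x = 11: rhs = 11, matching y values: none (0 points).
  x = 12: rhs = 6, matching y values: none (0 points).
  x = 13: rhs = 5, matching y values: none (0 points).
  x = 14: rhs = 14, matching y values: none (0 points).
  x = 15: rhs = 5, matching y values: none (0 points).
  x = 16: rhs = 1, matching y values: 1, 16 (2 points).
Total affine count: 12.
Full point count |E(F_17)| = 12 + 1 = 13.
Hasse bound: |13 − (17+1)| = |-5| = 5 ≤ 2√17 ≈ 8.2462 ✓.


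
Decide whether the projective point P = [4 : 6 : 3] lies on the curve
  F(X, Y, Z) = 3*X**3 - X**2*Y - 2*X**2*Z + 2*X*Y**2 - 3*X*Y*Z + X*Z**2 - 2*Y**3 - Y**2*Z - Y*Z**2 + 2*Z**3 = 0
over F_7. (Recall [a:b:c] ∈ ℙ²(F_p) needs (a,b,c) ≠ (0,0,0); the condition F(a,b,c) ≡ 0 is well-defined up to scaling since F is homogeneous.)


F(4,6,3) ≡ 2 (mod 7); P is NOT on the curve.

Evaluate F(4, 6, 3) term-by-term (mod 7).
  3*X**3 ↦ 3·64·1·1 = 192
  -X**2*Y ↦ -1·16·6·1 = -96
  -2*X**2*Z ↦ -2·16·1·3 = -96
  2*X*Y**2 ↦ 2·4·36·1 = 288
  -3*X*Y*Z ↦ -3·4·6·3 = -216
  X*Z**2 ↦ 1·4·1·9 = 36
  -2*Y**3 ↦ -2·1·216·1 = -432
  -Y**2*Z ↦ -1·1·36·3 = -108
  -Y*Z**2 ↦ -1·1·6·9 = -54
  2*Z**3 ↦ 2·1·1·27 = 54
Sum: F(4, 6, 3) = (192) + (-96) + (-96) + (288) + (-216) + (36) + (-432) + (-108) + (-54) + (54) = -432.
Reducing mod 7: -432 ≡ 2 (mod 7).
Since F(a, b, c) ≡ 2 ≠ 0 (mod 7), P does NOT lie on the curve.


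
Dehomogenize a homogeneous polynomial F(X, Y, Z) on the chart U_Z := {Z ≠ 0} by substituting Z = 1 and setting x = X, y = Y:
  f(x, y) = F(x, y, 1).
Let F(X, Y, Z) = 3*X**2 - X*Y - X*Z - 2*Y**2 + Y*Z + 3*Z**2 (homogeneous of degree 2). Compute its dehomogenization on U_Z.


f(x, y) = 3*x**2 - x*y - x - 2*y**2 + y + 3

On U_Z we set Z = 1. Each monomial c·X^i·Y^j·Z^k in F becomes c·x^i·y^j·1^k = c·x^i·y^j.
Substituting Z = 1: F(X, Y, 1) = 3*x**2 - x*y - x - 2*y**2 + y + 3.
Note: deg(f) ≤ deg(F) = 2; strict inequality happens when F is divisible by Z (lost terms).


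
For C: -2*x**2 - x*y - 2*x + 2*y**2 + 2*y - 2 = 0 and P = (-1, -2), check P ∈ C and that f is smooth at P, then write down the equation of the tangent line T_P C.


Tangent line at P: 4*x - 5*y - 6 = 0.

Step 1: f(-1, -2) = 0, so P lies on C.
Step 2: partial derivatives
  f_x(x, y) = -4*x - y - 2, f_y(x, y) = -x + 4*y + 2.
  f_x(P) = 4, f_y(P) = -5 (gradient nonzero, so P is smooth).
Step 3: tangent line at P: 4·(x − -1) + -5·(y − -2) = 0.
Expanding: 4*x - 5*y - 6 = 0.


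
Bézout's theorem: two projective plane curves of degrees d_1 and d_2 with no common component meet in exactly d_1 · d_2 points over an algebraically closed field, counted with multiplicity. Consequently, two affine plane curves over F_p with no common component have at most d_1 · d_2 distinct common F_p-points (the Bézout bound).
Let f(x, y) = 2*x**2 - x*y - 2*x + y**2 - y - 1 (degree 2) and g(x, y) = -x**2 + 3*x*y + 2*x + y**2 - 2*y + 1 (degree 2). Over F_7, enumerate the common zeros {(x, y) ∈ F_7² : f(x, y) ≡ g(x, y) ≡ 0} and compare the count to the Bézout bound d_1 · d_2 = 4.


Common zeros: ∅; count = 0; Bézout bound = 4.

deg(f) = 2, deg(g) = 2, so Bézout bound = 4.
Scan x ∈ F_7. For each x, list the y ∈ F_7 with f(x, y) ≡ 0 and those with g(x, y) ≡ 0 (mod 7); the common zeros in that column are the intersection.
  x = 0: f ≡ 0 at y ∈ ∅; g ≡ 0 at y ∈ {1}; common: ∅.
  x = 1: f ≡ 0 at y ∈ {4, 5}; g ≡ 0 at y ∈ {3}; common: ∅.
  x = 2: f ≡ 0 at y ∈ {4, 6}; g ≡ 0 at y ∈ ∅; common: ∅.
  x = 3: f ≡ 0 at y ∈ {2}; g ≡ 0 at y ∈ {3, 4}; common: ∅.
  x = 4: f ≡ 0 at y ∈ ∅; g ≡ 0 at y ∈ {0, 4}; common: ∅.
  x = 5: f ≡ 0 at y ∈ ∅; g ≡ 0 at y ∈ {0, 1}; common: ∅.
  x = 6: f ≡ 0 at y ∈ {2, 5}; g ≡ 0 at y ∈ ∅; common: ∅.
Collecting: common zeros = ∅, so the count is 0.
Comparison with the Bézout bound: 0 ≤ 4 = deg(f)·deg(g), as expected for curves with no common component (the affine F_7-count falls short of the bound because intersections may lie at infinity, over extension fields, or carry multiplicity).


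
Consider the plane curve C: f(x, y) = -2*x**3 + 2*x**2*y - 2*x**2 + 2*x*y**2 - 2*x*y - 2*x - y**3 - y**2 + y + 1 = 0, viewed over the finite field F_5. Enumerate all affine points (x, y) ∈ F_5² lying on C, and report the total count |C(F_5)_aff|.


Affine F_5-points: {(0, 1), (0, 4), (1, 0), (1, 3), (2, 1), (3, 1), (3, 3)}; count = 7.

For each of the 25 pairs (x, y) ∈ F_5², evaluate f(x, y) mod 5. Record the zeros.
  x = 0: [0↦1, 1↦0, 2↦1, 3↦3, 4↦0]  zeros at y ∈ {1, 4}
  x = 1: [0↦0, 1↦1, 2↦3, 3↦0, 4↦1]  zeros at y ∈ {0, 3}
  x = 2: [0↦3, 1↦0, 2↦2, 3↦3, 4↦2]  zeros at y ∈ {1}
  x = 3: [0↦3, 1↦0, 2↦1, 3↦0, 4↦1]  zeros at y ∈ {1, 3}
  x = 4: [0↦3, 1↦4, 2↦3, 3↦4, 4↦1]  zeros at y ∈ ∅
Collecting zeros: affine points = {(0, 1), (0, 4), (1, 0), (1, 3), (2, 1), (3, 1), (3, 3)}.
Total count |C(F_5)_aff| = 7.


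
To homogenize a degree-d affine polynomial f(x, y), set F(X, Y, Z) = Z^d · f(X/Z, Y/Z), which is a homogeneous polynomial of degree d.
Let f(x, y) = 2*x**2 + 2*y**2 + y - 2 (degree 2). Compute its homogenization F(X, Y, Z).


F(X, Y, Z) = 2*X**2 + 2*Y**2 + Y*Z - 2*Z**2

deg(f) = 2.
Substitute x = X/Z, y = Y/Z into f, then multiply by Z^2.
  monomial 2·x^2·y^0 ↦ 2·X^2·Y^0·Z^0.
  monomial 2·x^0·y^2 ↦ 2·X^0·Y^2·Z^0.
  monomial 1·x^0·y^1 ↦ 1·X^0·Y^1·Z^1.
  monomial -2·x^0·y^0 ↦ -2·X^0·Y^0·Z^2.
Collecting: F(X, Y, Z) = 2*X**2 + 2*Y**2 + Y*Z - 2*Z**2.


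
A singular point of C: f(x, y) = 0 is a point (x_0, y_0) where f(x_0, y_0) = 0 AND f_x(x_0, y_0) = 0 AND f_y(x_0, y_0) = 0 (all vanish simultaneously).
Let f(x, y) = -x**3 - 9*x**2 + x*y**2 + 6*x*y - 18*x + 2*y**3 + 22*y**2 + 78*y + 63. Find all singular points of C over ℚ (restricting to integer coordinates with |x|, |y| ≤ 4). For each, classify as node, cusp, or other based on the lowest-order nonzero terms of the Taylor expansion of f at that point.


Singular points: {(-3, -3)}; classification: cusp.

Compute partial derivatives:
  f_x = -3*x**2 - 18*x + y**2 + 6*y - 18.
  f_y = 2*x*y + 6*x + 6*y**2 + 44*y + 78.
Scan x_0 ∈ {−4, ..., 4}. For each x_0, f_y(x_0, y) is a polynomial in y; find its integer roots y ∈ {−4, ..., 4}, then test f_x and f at those candidates.
  x = -4: f_y(-4, y) = 6*y**2 + 36*y + 54; vanishes at y ∈ {-3}. (-4, -3): f_x = -3 ≠ 0.
  x = -3: f_y(-3, y) = 6*y**2 + 38*y + 60; vanishes at y ∈ {-3}. (-3, -3): f_x = 0, f = 0 — SINGULAR.
  x = -2: f_y(-2, y) = 6*y**2 + 40*y + 66; vanishes at y ∈ {-3}. (-2, -3): f_x = -3 ≠ 0.
  x = -1: f_y(-1, y) = 6*y**2 + 42*y + 72; vanishes at y ∈ {-4, -3}. (-1, -4): f_x = -11 ≠ 0; (-1, -3): f_x = -12 ≠ 0.
  x = 0: f_y(0, y) = 6*y**2 + 44*y + 78; vanishes at y ∈ {-3}. (0, -3): f_x = -27 ≠ 0.
  x = 1: f_y(1, y) = 6*y**2 + 46*y + 84; vanishes at y ∈ {-3}. (1, -3): f_x = -48 ≠ 0.
  x = 2: f_y(2, y) = 6*y**2 + 48*y + 90; vanishes at y ∈ {-3}. (2, -3): f_x = -75 ≠ 0.
  x = 3: f_y(3, y) = 6*y**2 + 50*y + 96; vanishes at y ∈ {-3}. (3, -3): f_x = -108 ≠ 0.
  x = 4: f_y(4, y) = 6*y**2 + 52*y + 102; vanishes at y ∈ {-3}. (4, -3): f_x = -147 ≠ 0.
Only singular point on the grid: (-3, -3).
Classify: substitute x = -3 + u, y = -3 + v and expand: f = -u**3 + u*v**2 + 2*v**3 + v**2.
No constant or linear terms (consistent with a singular point). Quadratic part: v**2. Cubic part: -u**3 + u*v**2 + 2*v**3.
The quadratic part v**2 is a perfect square, so there is a single (double) tangent line v = 0, i.e. y = -3. Restricting the cubic part to that line (v = 0) leaves -u**3 ≠ 0, so f is not divisible by v and the branch is v² ≈ u**3 to lowest order — this is a cusp.
Classification: cusp.


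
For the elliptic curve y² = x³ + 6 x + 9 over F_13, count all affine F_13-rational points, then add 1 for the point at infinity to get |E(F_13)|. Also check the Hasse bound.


Affine points = {(0, 3), (0, 10), (1, 4), (1, 9), (2, 4), (2, 9), (6, 1), (6, 12), (7, 2), (7, 11), (8, 6), (8, 7), (9, 5), (9, 8), (10, 4), (10, 9)}; affine count = 16; |E(F_13)| = 17.

Discriminant check: Δ ∝ 4a³ + 27b² = 4·6³ + 27·9² = 4·216 + 27·81 ≡ 9 (mod 13). Nonzero ⇒ E is nonsingular.
For each x ∈ F_13, compute rhs = x³ + 6·x + 9 mod 13, then count y ∈ F_13 with y² ≡ rhs.
  x = 0: rhs = 9, matching y values: 3, 10 (2 points).
  x = 1: rhs = 3, matching y values: 4, 9 (2 points).
  x = 2: rhs = 3, matching y values: 4, 9 (2 points).
  x = 3: rhs = 2, matching y values: none (0 points).
  x = 4: rhs = 6, matching y values: none (0 points).
  x = 5: rhs = 8, matching y values: none (0 points).
  x = 6: rhs = 1, matching y values: 1, 12 (2 points).
  x = 7: rhs = 4, matching y values: 2, 11 (2 points).
  x = 8: rhs = 10, matching y values: 6, 7 (2 points).
  x = 9: rhs = 12, matching y values: 5, 8 (2 points).
  x = 10: rhs = 3, matching y values: 4, 9 (2 points).
  x = 11: rhs = 2, matching y values: none (0 points).
  x = 12: rhs = 2, matching y values: none (0 points).
Total affine count: 16.
Full point count |E(F_13)| = 16 + 1 = 17.
Hasse bound: |17 − (13+1)| = |3| = 3 ≤ 2√13 ≈ 7.2111 ✓.


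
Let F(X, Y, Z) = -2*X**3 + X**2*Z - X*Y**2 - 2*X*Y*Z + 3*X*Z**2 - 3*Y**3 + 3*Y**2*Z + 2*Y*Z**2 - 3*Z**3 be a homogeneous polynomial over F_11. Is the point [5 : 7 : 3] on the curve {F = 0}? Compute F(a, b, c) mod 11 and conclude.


F(5,7,3) ≡ 7 (mod 11); P is NOT on the curve.

Evaluate F(5, 7, 3) term-by-term (mod 11).
  -2*X**3 ↦ -2·125·1·1 = -250
  X**2*Z ↦ 1·25·1·3 = 75
  -X*Y**2 ↦ -1·5·49·1 = -245
  -2*X*Y*Z ↦ -2·5·7·3 = -210
  3*X*Z**2 ↦ 3·5·1·9 = 135
  -3*Y**3 ↦ -3·1·343·1 = -1029
  3*Y**2*Z ↦ 3·1·49·3 = 441
  2*Y*Z**2 ↦ 2·1·7·9 = 126
  -3*Z**3 ↦ -3·1·1·27 = -81
Sum: F(5, 7, 3) = (-250) + (75) + (-245) + (-210) + (135) + (-1029) + (441) + (126) + (-81) = -1038.
Reducing mod 11: -1038 ≡ 7 (mod 11).
Since F(a, b, c) ≡ 7 ≠ 0 (mod 11), P does NOT lie on the curve.


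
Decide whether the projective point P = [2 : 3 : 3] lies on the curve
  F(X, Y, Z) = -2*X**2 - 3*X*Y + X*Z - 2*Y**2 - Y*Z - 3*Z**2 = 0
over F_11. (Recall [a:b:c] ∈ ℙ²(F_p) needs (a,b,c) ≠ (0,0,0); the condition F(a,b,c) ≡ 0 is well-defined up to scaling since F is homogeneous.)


F(2,3,3) ≡ 3 (mod 11); P is NOT on the curve.

Evaluate F(2, 3, 3) term-by-term (mod 11).
  -2*X**2 ↦ -2·4·1·1 = -8
  -3*X*Y ↦ -3·2·3·1 = -18
  X*Z ↦ 1·2·1·3 = 6
  -2*Y**2 ↦ -2·1·9·1 = -18
  -Y*Z ↦ -1·1·3·3 = -9
  -3*Z**2 ↦ -3·1·1·9 = -27
Sum: F(2, 3, 3) = (-8) + (-18) + (6) + (-18) + (-9) + (-27) = -74.
Reducing mod 11: -74 ≡ 3 (mod 11).
Since F(a, b, c) ≡ 3 ≠ 0 (mod 11), P does NOT lie on the curve.


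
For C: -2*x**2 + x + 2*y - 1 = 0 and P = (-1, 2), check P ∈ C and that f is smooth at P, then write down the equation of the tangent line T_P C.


Tangent line at P: 5*x + 2*y + 1 = 0.

Step 1: f(-1, 2) = 0, so P lies on C.
Step 2: partial derivatives
  f_x(x, y) = 1 - 4*x, f_y(x, y) = 2.
  f_x(P) = 5, f_y(P) = 2 (gradient nonzero, so P is smooth).
Step 3: tangent line at P: 5·(x − -1) + 2·(y − 2) = 0.
Expanding: 5*x + 2*y + 1 = 0.


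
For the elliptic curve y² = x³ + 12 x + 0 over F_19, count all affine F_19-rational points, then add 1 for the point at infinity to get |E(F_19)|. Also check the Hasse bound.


Affine points = {(0, 0), (3, 5), (3, 14), (4, 6), (4, 13), (7, 3), (7, 16), (8, 0), (9, 1), (9, 18), (11, 0), (13, 4), (13, 15), (14, 9), (14, 10), (17, 5), (17, 14), (18, 5), (18, 14)}; affine count = 19; |E(F_19)| = 20.

Discriminant check: Δ ∝ 4a³ + 27b² = 4·12³ + 27·0² = 4·1728 + 27·0 ≡ 15 (mod 19). Nonzero ⇒ E is nonsingular.
For each x ∈ F_19, compute rhs = x³ + 12·x + 0 mod 19, then count y ∈ F_19 with y² ≡ rhs.
  x = 0: rhs = 0, matching y values: 0 (1 points).
  x = 1: rhs = 13, matching y values: none (0 points).
  x = 2: rhs = 13, matching y values: none (0 points).
  x = 3: rhs = 6, matching y values: 5, 14 (2 points).
  x = 4: rhs = 17, matching y values: 6, 13 (2 points).
  x = 5: rhs = 14, matching y values: none (0 points).
  x = 6: rhs = 3, matching y values: none (0 points).
  x = 7: rhs = 9, matching y values: 3, 16 (2 points).
  x = 8: rhs = 0, matching y values: 0 (1 points).
  x = 9: rhs = 1, matching y values: 1, 18 (2 points).
  x = 10: rhs = 18, matching y values: none (0 points).
  x = 11: rhs = 0, matching y values: 0 (1 points).
  x = 12: rhs = 10, matching y values: none (0 points).
  x = 13: rhs = 16, matching y values: 4, 15 (2 points).
  x = 14: rhs = 5, matching y values: 9, 10 (2 points).
  x = 15: rhs = 2, matching y values: none (0 points).
  x = 16: rhs = 13, matching y values: none (0 points).
  x = 17: rhs = 6, matching y values: 5, 14 (2 points).
  x = 18: rhs = 6, matching y values: 5, 14 (2 points).
Total affine count: 19.
Full point count |E(F_19)| = 19 + 1 = 20.
Hasse bound: |20 − (19+1)| = |0| = 0 ≤ 2√19 ≈ 8.7178 ✓.


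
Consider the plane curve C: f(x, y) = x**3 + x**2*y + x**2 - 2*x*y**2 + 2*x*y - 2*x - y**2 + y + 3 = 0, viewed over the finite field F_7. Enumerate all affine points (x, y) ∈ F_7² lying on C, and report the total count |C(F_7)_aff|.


Affine F_7-points: {(2, 3), (3, 1), (4, 1), (5, 1), (6, 3), (6, 4)}; count = 6.

For each of the 49 pairs (x, y) ∈ F_7², evaluate f(x, y) mod 7. Record the zeros.
  x = 0: [0↦3, 1↦3, 2↦1, 3↦4, 4↦5, 5↦4, 6↦1]  zeros at y ∈ ∅
  x = 1: [0↦3, 1↦4, 2↦6, 3↦2, 4↦6, 5↦4, 6↦3]  zeros at y ∈ ∅
  x = 2: [0↦4, 1↦1, 2↦2, 3↦0, 4↦2, 5↦1, 6↦4]  zeros at y ∈ {3}
  x = 3: [0↦5, 1↦0, 2↦2, 3↦4, 4↦6, 5↦1, 6↦3]  zeros at y ∈ {1}
  x = 4: [0↦5, 1↦0, 2↦5, 3↦6, 4↦3, 5↦3, 6↦6]  zeros at y ∈ {1}
  x = 5: [0↦3, 1↦0, 2↦3, 3↦5, 4↦6, 5↦6, 6↦5]  zeros at y ∈ {1}
  x = 6: [0↦5, 1↦6, 2↦2, 3↦0, 4↦0, 5↦2, 6↦6]  zeros at y ∈ {3, 4}
Collecting zeros: affine points = {(2, 3), (3, 1), (4, 1), (5, 1), (6, 3), (6, 4)}.
Total count |C(F_7)_aff| = 6.


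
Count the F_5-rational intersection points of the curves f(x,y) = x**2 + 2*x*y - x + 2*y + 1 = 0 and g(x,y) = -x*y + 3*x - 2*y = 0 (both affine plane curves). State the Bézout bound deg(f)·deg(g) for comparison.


Common zeros: {(1, 1)}; count = 1; Bézout bound = 4.

deg(f) = 2, deg(g) = 2, so Bézout bound = 4.
Scan x ∈ F_5. For each x, list the y ∈ F_5 with f(x, y) ≡ 0 and those with g(x, y) ≡ 0 (mod 5); the common zeros in that column are the intersection.
  x = 0: f ≡ 0 at y ∈ {2}; g ≡ 0 at y ∈ {0}; common: ∅.
  x = 1: f ≡ 0 at y ∈ {1}; g ≡ 0 at y ∈ {1}; common: {1}.
  x = 2: f ≡ 0 at y ∈ {2}; g ≡ 0 at y ∈ {4}; common: ∅.
  x = 3: f ≡ 0 at y ∈ {1}; g ≡ 0 at y ∈ ∅; common: ∅.
  x = 4: f ≡ 0 at y ∈ ∅; g ≡ 0 at y ∈ {2}; common: ∅.
Collecting: common zeros = {(1, 1)}, so the count is 1.
Comparison with the Bézout bound: 1 ≤ 4 = deg(f)·deg(g), as expected for curves with no common component (the affine F_5-count falls short of the bound because intersections may lie at infinity, over extension fields, or carry multiplicity).


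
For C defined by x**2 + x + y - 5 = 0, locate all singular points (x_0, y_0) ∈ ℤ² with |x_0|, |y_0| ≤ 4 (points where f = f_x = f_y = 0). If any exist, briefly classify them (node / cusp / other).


No singular points in the scanned grid; C is smooth there.

Compute partial derivatives:
  f_x = 2*x + 1.
  f_y = 1.
f_y = 1 is a nonzero constant, so f_y never vanishes: no point (x, y) can satisfy f = f_x = f_y = 0. In particular no (x, y) ∈ {−4, ..., 4}² is singular; the curve is smooth.


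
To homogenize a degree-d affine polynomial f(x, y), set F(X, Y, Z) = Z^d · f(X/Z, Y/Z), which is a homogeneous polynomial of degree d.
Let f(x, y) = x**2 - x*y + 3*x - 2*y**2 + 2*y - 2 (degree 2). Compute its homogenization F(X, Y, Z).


F(X, Y, Z) = X**2 - X*Y + 3*X*Z - 2*Y**2 + 2*Y*Z - 2*Z**2

deg(f) = 2.
Substitute x = X/Z, y = Y/Z into f, then multiply by Z^2.
  monomial 1·x^2·y^0 ↦ 1·X^2·Y^0·Z^0.
  monomial -1·x^1·y^1 ↦ -1·X^1·Y^1·Z^0.
  monomial 3·x^1·y^0 ↦ 3·X^1·Y^0·Z^1.
  monomial -2·x^0·y^2 ↦ -2·X^0·Y^2·Z^0.
  monomial 2·x^0·y^1 ↦ 2·X^0·Y^1·Z^1.
  monomial -2·x^0·y^0 ↦ -2·X^0·Y^0·Z^2.
Collecting: F(X, Y, Z) = X**2 - X*Y + 3*X*Z - 2*Y**2 + 2*Y*Z - 2*Z**2.


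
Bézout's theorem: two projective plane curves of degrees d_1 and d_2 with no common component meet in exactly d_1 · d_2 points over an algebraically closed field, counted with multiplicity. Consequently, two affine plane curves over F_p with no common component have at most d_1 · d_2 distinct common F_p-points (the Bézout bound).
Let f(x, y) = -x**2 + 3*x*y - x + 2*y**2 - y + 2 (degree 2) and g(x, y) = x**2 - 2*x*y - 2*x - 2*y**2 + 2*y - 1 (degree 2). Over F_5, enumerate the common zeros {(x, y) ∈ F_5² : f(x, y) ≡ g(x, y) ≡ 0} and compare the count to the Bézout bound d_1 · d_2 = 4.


Common zeros: {(0, 4)}; count = 1; Bézout bound = 4.

deg(f) = 2, deg(g) = 2, so Bézout bound = 4.
Scan x ∈ F_5. For each x, list the y ∈ F_5 with f(x, y) ≡ 0 and those with g(x, y) ≡ 0 (mod 5); the common zeros in that column are the intersection.
  x = 0: f ≡ 0 at y ∈ {4}; g ≡ 0 at y ∈ {2, 4}; common: {4}.
  x = 1: f ≡ 0 at y ∈ {0, 4}; g ≡ 0 at y ∈ {2, 3}; common: ∅.
  x = 2: f ≡ 0 at y ∈ ∅; g ≡ 0 at y ∈ {1, 3}; common: ∅.
  x = 3: f ≡ 0 at y ∈ {0, 1}; g ≡ 0 at y ∈ ∅; common: ∅.
  x = 4: f ≡ 0 at y ∈ {1}; g ≡ 0 at y ∈ ∅; common: ∅.
Collecting: common zeros = {(0, 4)}, so the count is 1.
Comparison with the Bézout bound: 1 ≤ 4 = deg(f)·deg(g), as expected for curves with no common component (the affine F_5-count falls short of the bound because intersections may lie at infinity, over extension fields, or carry multiplicity).


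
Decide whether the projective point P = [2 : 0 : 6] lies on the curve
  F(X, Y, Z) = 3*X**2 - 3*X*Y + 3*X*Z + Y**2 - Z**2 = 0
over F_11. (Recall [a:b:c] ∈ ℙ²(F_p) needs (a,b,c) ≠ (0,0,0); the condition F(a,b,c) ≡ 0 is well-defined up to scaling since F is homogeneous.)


F(2,0,6) ≡ 1 (mod 11); P is NOT on the curve.

Evaluate F(2, 0, 6) term-by-term (mod 11).
  3*X**2 ↦ 3·4·1·1 = 12
  -3*X*Y ↦ -3·2·0·1 = 0
  3*X*Z ↦ 3·2·1·6 = 36
  Y**2 ↦ 1·1·0·1 = 0
  -Z**2 ↦ -1·1·1·36 = -36
Sum: F(2, 0, 6) = (12) + (0) + (36) + (0) + (-36) = 12.
Reducing mod 11: 12 ≡ 1 (mod 11).
Since F(a, b, c) ≡ 1 ≠ 0 (mod 11), P does NOT lie on the curve.


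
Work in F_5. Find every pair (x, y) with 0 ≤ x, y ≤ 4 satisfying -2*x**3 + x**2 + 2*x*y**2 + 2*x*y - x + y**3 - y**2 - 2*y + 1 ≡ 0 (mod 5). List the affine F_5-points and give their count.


Affine F_5-points: {(1, 3), (4, 0), (4, 4)}; count = 3.

For each of the 25 pairs (x, y) ∈ F_5², evaluate f(x, y) mod 5. Record the zeros.
  x = 0: [0↦1, 1↦4, 2↦1, 3↦3, 4↦1]  zeros at y ∈ ∅
  x = 1: [0↦4, 1↦1, 2↦1, 3↦0, 4↦4]  zeros at y ∈ {3}
  x = 2: [0↦2, 1↦3, 2↦1, 3↦2, 4↦2]  zeros at y ∈ ∅
  x = 3: [0↦3, 1↦3, 2↦4, 3↦2, 4↦3]  zeros at y ∈ ∅
  x = 4: [0↦0, 1↦4, 2↦3, 3↦3, 4↦0]  zeros at y ∈ {0, 4}
Collecting zeros: affine points = {(1, 3), (4, 0), (4, 4)}.
Total count |C(F_5)_aff| = 3.


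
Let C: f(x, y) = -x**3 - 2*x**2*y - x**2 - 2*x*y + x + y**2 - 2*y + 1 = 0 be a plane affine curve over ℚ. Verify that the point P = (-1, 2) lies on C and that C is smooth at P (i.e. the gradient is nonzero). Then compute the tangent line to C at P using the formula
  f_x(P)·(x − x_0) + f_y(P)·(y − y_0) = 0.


Tangent line at P: 4*x + 2*y = 0.

Step 1: f(-1, 2) = 0, so P lies on C.
Step 2: partial derivatives
  f_x(x, y) = -3*x**2 - 4*x*y - 2*x - 2*y + 1, f_y(x, y) = -2*x**2 - 2*x + 2*y - 2.
  f_x(P) = 4, f_y(P) = 2 (gradient nonzero, so P is smooth).
Step 3: tangent line at P: 4·(x − -1) + 2·(y − 2) = 0.
Expanding: 4*x + 2*y = 0.


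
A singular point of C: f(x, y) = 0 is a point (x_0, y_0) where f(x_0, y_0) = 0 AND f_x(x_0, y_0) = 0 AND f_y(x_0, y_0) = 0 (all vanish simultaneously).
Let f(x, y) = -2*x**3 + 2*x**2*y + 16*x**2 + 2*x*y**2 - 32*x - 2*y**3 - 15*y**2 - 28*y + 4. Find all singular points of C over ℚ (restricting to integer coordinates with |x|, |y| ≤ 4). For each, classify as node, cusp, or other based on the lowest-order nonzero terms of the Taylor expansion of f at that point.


Singular points: {(2, -2)}; classification: cusp.

Compute partial derivatives:
  f_x = -6*x**2 + 4*x*y + 32*x + 2*y**2 - 32.
  f_y = 2*x**2 + 4*x*y - 6*y**2 - 30*y - 28.
Scan x_0 ∈ {−4, ..., 4}. For each x_0, f_y(x_0, y) is a polynomial in y; find its integer roots y ∈ {−4, ..., 4}, then test f_x and f at those candidates.
  x = -4: f_y(-4, y) = -6*y**2 - 46*y + 4; no integer root y with |y| ≤ 4.
  x = -3: f_y(-3, y) = -6*y**2 - 42*y - 10; no integer root y with |y| ≤ 4.
  x = -2: f_y(-2, y) = -6*y**2 - 38*y - 20; no integer root y with |y| ≤ 4.
  x = -1: f_y(-1, y) = -6*y**2 - 34*y - 26; no integer root y with |y| ≤ 4.
  x = 0: f_y(0, y) = -6*y**2 - 30*y - 28; no integer root y with |y| ≤ 4.
  x = 1: f_y(1, y) = -6*y**2 - 26*y - 26; no integer root y with |y| ≤ 4.
  x = 2: f_y(2, y) = -6*y**2 - 22*y - 20; vanishes at y ∈ {-2}. (2, -2): f_x = 0, f = 0 — SINGULAR.
  x = 3: f_y(3, y) = -6*y**2 - 18*y - 10; no integer root y with |y| ≤ 4.
  x = 4: f_y(4, y) = -6*y**2 - 14*y + 4; no integer root y with |y| ≤ 4.
Only singular point on the grid: (2, -2).
Classify: substitute x = 2 + u, y = -2 + v and expand: f = -2*u**3 + 2*u**2*v + 2*u*v**2 - 2*v**3 + v**2.
No constant or linear terms (consistent with a singular point). Quadratic part: v**2. Cubic part: -2*u**3 + 2*u**2*v + 2*u*v**2 - 2*v**3.
The quadratic part v**2 is a perfect square, so there is a single (double) tangent line v = 0, i.e. y = -2. Restricting the cubic part to that line (v = 0) leaves -2*u**3 ≠ 0, so f is not divisible by v and the branch is v² ≈ 2*u**3 to lowest order — this is a cusp.
Classification: cusp.


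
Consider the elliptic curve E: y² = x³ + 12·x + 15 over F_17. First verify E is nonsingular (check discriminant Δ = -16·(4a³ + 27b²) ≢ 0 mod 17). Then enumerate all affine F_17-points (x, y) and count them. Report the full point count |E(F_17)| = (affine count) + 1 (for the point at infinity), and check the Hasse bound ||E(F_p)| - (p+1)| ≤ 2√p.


Affine points = {(0, 7), (0, 10), (2, 8), (2, 9), (4, 5), (4, 12), (5, 8), (5, 9), (7, 0), (9, 6), (9, 11), (10, 8), (10, 9), (11, 4), (11, 13), (12, 0), (15, 0), (16, 6), (16, 11)}; affine count = 19; |E(F_17)| = 20.

Discriminant check: Δ ∝ 4a³ + 27b² = 4·12³ + 27·15² = 4·1728 + 27·225 ≡ 16 (mod 17). Nonzero ⇒ E is nonsingular.
For each x ∈ F_17, compute rhs = x³ + 12·x + 15 mod 17, then count y ∈ F_17 with y² ≡ rhs.
  x = 0: rhs = 15, matching y values: 7, 10 (2 points).
  x = 1: rhs = 11, matching y values: none (0 points).
  x = 2: rhs = 13, matching y values: 8, 9 (2 points).
  x = 3: rhs = 10, matching y values: none (0 points).
  x = 4: rhs = 8, matching y values: 5, 12 (2 points).
  x = 5: rhs = 13, matching y values: 8, 9 (2 points).
  x = 6: rhs = 14, matching y values: none (0 points).
  x = 7: rhs = 0, matching y values: 0 (1 points).
  x = 8: rhs = 11, matching y values: none (0 points).
  x = 9: rhs = 2, matching y values: 6, 11 (2 points).
  x = 10: rhs = 13, matching y values: 8, 9 (2 points).
  x = 11: rhs = 16, matching y values: 4, 13 (2 points).
  x = 12: rhs = 0, matching y values: 0 (1 points).
  x = 13: rhs = 5, matching y values: none (0 points).
  x = 14: rhs = 3, matching y values: none (0 points).
  x = 15: rhs = 0, matching y values: 0 (1 points).
  x = 16: rhs = 2, matching y values: 6, 11 (2 points).
Total affine count: 19.
Full point count |E(F_17)| = 19 + 1 = 20.
Hasse bound: |20 − (17+1)| = |2| = 2 ≤ 2√17 ≈ 8.2462 ✓.


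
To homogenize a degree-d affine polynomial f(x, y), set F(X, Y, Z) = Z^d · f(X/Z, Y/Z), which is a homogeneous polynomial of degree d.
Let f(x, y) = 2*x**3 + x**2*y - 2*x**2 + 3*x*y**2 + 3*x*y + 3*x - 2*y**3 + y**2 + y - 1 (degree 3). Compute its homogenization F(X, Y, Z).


F(X, Y, Z) = 2*X**3 + X**2*Y - 2*X**2*Z + 3*X*Y**2 + 3*X*Y*Z + 3*X*Z**2 - 2*Y**3 + Y**2*Z + Y*Z**2 - Z**3

deg(f) = 3.
Substitute x = X/Z, y = Y/Z into f, then multiply by Z^3.
  monomial 2·x^3·y^0 ↦ 2·X^3·Y^0·Z^0.
  monomial 1·x^2·y^1 ↦ 1·X^2·Y^1·Z^0.
  monomial -2·x^2·y^0 ↦ -2·X^2·Y^0·Z^1.
  monomial 3·x^1·y^2 ↦ 3·X^1·Y^2·Z^0.
  monomial 3·x^1·y^1 ↦ 3·X^1·Y^1·Z^1.
  monomial 3·x^1·y^0 ↦ 3·X^1·Y^0·Z^2.
  monomial -2·x^0·y^3 ↦ -2·X^0·Y^3·Z^0.
  monomial 1·x^0·y^2 ↦ 1·X^0·Y^2·Z^1.
  monomial 1·x^0·y^1 ↦ 1·X^0·Y^1·Z^2.
  monomial -1·x^0·y^0 ↦ -1·X^0·Y^0·Z^3.
Collecting: F(X, Y, Z) = 2*X**3 + X**2*Y - 2*X**2*Z + 3*X*Y**2 + 3*X*Y*Z + 3*X*Z**2 - 2*Y**3 + Y**2*Z + Y*Z**2 - Z**3.


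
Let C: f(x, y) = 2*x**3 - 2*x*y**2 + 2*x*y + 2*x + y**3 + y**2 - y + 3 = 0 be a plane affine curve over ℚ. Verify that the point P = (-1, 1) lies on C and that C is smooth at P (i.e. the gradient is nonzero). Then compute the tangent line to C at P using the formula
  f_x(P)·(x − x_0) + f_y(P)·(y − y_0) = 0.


Tangent line at P: 8*x + 6*y + 2 = 0.

Step 1: f(-1, 1) = 0, so P lies on C.
Step 2: partial derivatives
  f_x(x, y) = 6*x**2 - 2*y**2 + 2*y + 2, f_y(x, y) = -4*x*y + 2*x + 3*y**2 + 2*y - 1.
  f_x(P) = 8, f_y(P) = 6 (gradient nonzero, so P is smooth).
Step 3: tangent line at P: 8·(x − -1) + 6·(y − 1) = 0.
Expanding: 8*x + 6*y + 2 = 0.


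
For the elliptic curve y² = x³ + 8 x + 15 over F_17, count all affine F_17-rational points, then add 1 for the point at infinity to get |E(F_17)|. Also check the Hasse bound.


Affine points = {(0, 7), (0, 10), (3, 7), (3, 10), (4, 3), (4, 14), (8, 8), (8, 9), (9, 0), (13, 2), (13, 15), (14, 7), (14, 10), (15, 5), (15, 12)}; affine count = 15; |E(F_17)| = 16.

Discriminant check: Δ ∝ 4a³ + 27b² = 4·8³ + 27·15² = 4·512 + 27·225 ≡ 14 (mod 17). Nonzero ⇒ E is nonsingular.
For each x ∈ F_17, compute rhs = x³ + 8·x + 15 mod 17, then count y ∈ F_17 with y² ≡ rhs.
  x = 0: rhs = 15, matching y values: 7, 10 (2 points).
  x = 1: rhs = 7, matching y values: none (0 points).
  x = 2: rhs = 5, matching y values: none (0 points).
  x = 3: rhs = 15, matching y values: 7, 10 (2 points).
  x = 4: rhs = 9, matching y values: 3, 14 (2 points).
  x = 5: rhs = 10, matching y values: none (0 points).
  x = 6: rhs = 7, matching y values: none (0 points).
  x = 7: rhs = 6, matching y values: none (0 points).
  x = 8: rhs = 13, matching y values: 8, 9 (2 points).
  x = 9: rhs = 0, matching y values: 0 (1 points).
  x = 10: rhs = 7, matching y values: none (0 points).
  x = 11: rhs = 6, matching y values: none (0 points).
  x = 12: rhs = 3, matching y values: none (0 points).
  x = 13: rhs = 4, matching y values: 2, 15 (2 points).
  x = 14: rhs = 15, matching y values: 7, 10 (2 points).
  x = 15: rhs = 8, matching y values: 5, 12 (2 points).
  x = 16: rhs = 6, matching y values: none (0 points).
Total affine count: 15.
Full point count |E(F_17)| = 15 + 1 = 16.
Hasse bound: |16 − (17+1)| = |-2| = 2 ≤ 2√17 ≈ 8.2462 ✓.
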